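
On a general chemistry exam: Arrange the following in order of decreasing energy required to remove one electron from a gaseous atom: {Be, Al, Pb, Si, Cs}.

Be, Si, Pb, Al, Cs

Be is in period 2, group 2; Al is in period 3, group 13; Si is in period 3, group 14; Cs is in period 6, group 1; Pb is in period 6, group 14.
Across a period the outer electron is held more tightly (higher IE₁); down a group it sits in a higher shell, more shielded, and comes off more easily.
These span different periods and groups, so the two trends combine.
Al > Cs: relative to Cs, both the across-period and down-group shifts push Al's first ionization energy up.
Pb > Al: the two effects oppose for this pair; the across-period effect wins (716 vs 578 kJ/mol).
Si > Pb: Si sits above Pb in group 14, so the down-group effect alone puts Si higher.
Be > Si: period and group pull opposite ways; the down-group shift dominates (900 vs 786 kJ/mol).
Approximate values (kJ/mol): Be 900, Al 578, Si 786, Cs 376, Pb 716.
So from highest to lowest: Be > Si > Pb > Al > Cs.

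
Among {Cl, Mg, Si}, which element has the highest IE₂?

Consider each +1 ion: Cl⁺ still has 6 valence electrons; Mg⁺ still has 1 valence electron; Si⁺ still has 3 valence electrons.
All are still removing valence electrons, so compare the +1 ions as you would atoms: IE_2 generally rises across a period (higher Z_eff) and falls down a group (larger shell), subject to the usual subshell exceptions.
Valence configurations: Cl⁺ [Ne]3s²3p⁴, Mg⁺ [Ne]3s¹, Si⁺ [Ne]3s²3p¹.
Approximate IE_2 values (kJ/mol): Cl 2298, Mg 1451, Si 1577.
Putting it together, IE_2: Mg < Si < Cl.

Cl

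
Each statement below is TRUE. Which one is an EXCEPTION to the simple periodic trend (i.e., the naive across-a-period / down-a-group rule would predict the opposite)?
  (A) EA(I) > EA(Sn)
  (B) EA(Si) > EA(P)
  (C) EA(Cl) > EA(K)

(B)

The general trend: electron affinity increases across a period and decreases down a group.
(A) I (period 5, group 17) vs Sn (period 5, group 14): the stated order agrees with the simple trend.
(B) Si (period 3, group 14) vs P (period 3, group 15): the stated order contradicts the simple trend.
(C) Cl (period 3, group 17) vs K (period 4, group 1): the stated order agrees with the simple trend.
The exception is (B): adding an electron to P's half-filled 3p³ is unfavourable, so Si (3p²) has the more exothermic EA.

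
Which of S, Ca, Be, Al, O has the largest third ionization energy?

Consider each +2 ion: S²⁺ still has 4 valence electrons; Ca²⁺ is the bare [Ar] core; Be²⁺ is the bare [He] core; Al²⁺ still has 1 valence electron; O²⁺ still has 4 valence electrons.
Usually core removal costs more than valence removal, but here the competition is close: a tightly held n=2 valence electron can cost more to remove than an n=3 core electron, so the actual values have to decide it.
Valence configurations: S²⁺ [Ne]3s²3p², Al²⁺ [Ne]3s¹, O²⁺ [He]2s²2p².
Approximate IE_3 values (kJ/mol): S 3357, Ca 4912, Be 14849, Al 2745, O 5300.
Overall IE_3 order: Al < S < Ca < O < Be.

Be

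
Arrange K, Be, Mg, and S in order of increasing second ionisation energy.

Mg < Be < S < K

Consider each +1 ion: K⁺ is the bare [Ar] core; Be⁺ still has 1 valence electron; Mg⁺ still has 1 valence electron; S⁺ still has 5 valence electrons.
Core electrons are held far more tightly than valence electrons, so K tops the IE_2 order.
Valence configurations: Be⁺ [He]2s¹, Mg⁺ [Ne]3s¹, S⁺ [Ne]3s²3p³.
Tabulated IE_2 (kJ/mol): K 3052, Be 1757, Mg 1451, S 2252.
Putting it together, IE_2: Mg < Be < S < K.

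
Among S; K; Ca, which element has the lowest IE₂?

Ca

After 1 electron has been removed, what remains? S⁺ still has 5 valence electrons; K⁺ is the bare [Ar] core; Ca⁺ still has 1 valence electron.
Core electrons are held far more tightly than valence electrons, so K tops the IE_2 order.
Valence configurations: S⁺ [Ne]3s²3p³, Ca⁺ [Ar]4s¹.
The numbers (kJ/mol): S 2252, K 3052, Ca 1145.
So the second ionization energies run Ca < S < K.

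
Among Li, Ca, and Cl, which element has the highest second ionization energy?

After 1 electron has been removed, what remains? Li⁺ is the bare [He] core; Ca⁺ still has 1 valence electron; Cl⁺ still has 6 valence electrons.
Core electrons are held far more tightly than valence electrons, so Li tops the IE_2 order.
Valence configurations: Ca⁺ [Ar]4s¹, Cl⁺ [Ne]3s²3p⁴.
Tabulated IE_2 (kJ/mol): Li 7298, Ca 1145, Cl 2298.
So the second ionization energies run Ca < Cl < Li.

Li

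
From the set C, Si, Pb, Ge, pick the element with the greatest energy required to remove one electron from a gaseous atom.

C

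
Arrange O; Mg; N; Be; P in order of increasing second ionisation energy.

Mg < Be < P < N < O

Consider each +1 ion: O⁺ still has 5 valence electrons; Mg⁺ still has 1 valence electron; N⁺ still has 4 valence electrons; Be⁺ still has 1 valence electron; P⁺ still has 4 valence electrons.
All are still removing valence electrons, so compare the +1 ions as you would atoms: IE_2 generally rises across a period (higher Z_eff) and falls down a group (larger shell), subject to the usual subshell exceptions.
Valence configurations: O⁺ [He]2s²2p³, Mg⁺ [Ne]3s¹, N⁺ [He]2s²2p², Be⁺ [He]2s¹, P⁺ [Ne]3s²3p².
Tabulated IE_2 (kJ/mol): O 3388, Mg 1451, N 2856, Be 1757, P 1907.
Hence IE_2: Mg < Be < P < N < O.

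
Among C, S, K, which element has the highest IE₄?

C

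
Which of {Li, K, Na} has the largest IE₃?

Li

The third ionization energy removes an electron from the +2 ion. For each element: Li²⁺ is already 1 electron into the core; K²⁺ is already 1 electron into the core; Na²⁺ is already 1 electron into the core.
All of these are removing an electron from a noble-gas core or deeper; the smaller core (lower principal quantum number) is held far more tightly, and within a period the higher nuclear charge binds the same core more tightly.
Tabulated IE_3 (kJ/mol): Li 11815, K 4420, Na 6910.
Hence IE_3: K < Na < Li.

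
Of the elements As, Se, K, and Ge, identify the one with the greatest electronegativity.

Se

K is in period 4, group 1; Ge is in period 4, group 14; As is in period 4, group 15; Se is in period 4, group 16.
Atoms toward the upper right of the periodic table pull bonding electrons most strongly.
All lie in period 4, so electronegativity increases left to right.
The greatest electronegativity among these belongs to Se.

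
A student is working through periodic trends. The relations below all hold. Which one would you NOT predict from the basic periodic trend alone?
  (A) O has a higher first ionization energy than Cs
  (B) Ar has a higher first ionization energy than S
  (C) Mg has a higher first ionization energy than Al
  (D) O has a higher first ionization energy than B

(C)

The general trend: first ionization energy increases across a period and decreases down a group.
(A) O (period 2, group 16) vs Cs (period 6, group 1): the stated order agrees with the simple trend.
(B) Ar (period 3, group 18) vs S (period 3, group 16): the stated order agrees with the simple trend.
(C) Mg (period 3, group 2) vs Al (period 3, group 13): the stated order contradicts the simple trend.
(D) O (period 2, group 16) vs B (period 2, group 13): the stated order agrees with the simple trend.
The exception is (C): Al's single 3p electron is easier to remove than one from Mg's filled 3s².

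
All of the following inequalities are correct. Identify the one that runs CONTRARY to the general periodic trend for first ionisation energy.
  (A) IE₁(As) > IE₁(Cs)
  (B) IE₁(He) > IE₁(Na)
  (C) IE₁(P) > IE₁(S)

The general trend: first ionisation energy increases across a period and decreases down a group.
(A) As (period 4, group 15) vs Cs (period 6, group 1): the stated order agrees with the simple trend.
(B) He (period 1, group 18) vs Na (period 3, group 1): the stated order agrees with the simple trend.
(C) P (period 3, group 15) vs S (period 3, group 16): the stated order contradicts the simple trend.
The exception is (C): S (3p⁴) ionizes more easily than half-filled P (3p³) because the paired 3p electron in S is pushed out by e⁻–e⁻ repulsion.

(C)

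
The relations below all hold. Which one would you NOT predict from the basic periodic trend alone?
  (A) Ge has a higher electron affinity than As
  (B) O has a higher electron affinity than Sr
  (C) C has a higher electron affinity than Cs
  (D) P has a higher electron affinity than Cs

(A)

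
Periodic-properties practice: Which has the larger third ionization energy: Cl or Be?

Be

The third ionization energy removes an electron from the +2 ion. For each element: Cl²⁺ still has 5 valence electrons; Be²⁺ is the bare [He] core.
Core electrons are held far more tightly than valence electrons, so Be tops the IE_3 order.
The numbers (kJ/mol): Cl 3822, Be 14849.
Overall IE_3 order: Cl < Be.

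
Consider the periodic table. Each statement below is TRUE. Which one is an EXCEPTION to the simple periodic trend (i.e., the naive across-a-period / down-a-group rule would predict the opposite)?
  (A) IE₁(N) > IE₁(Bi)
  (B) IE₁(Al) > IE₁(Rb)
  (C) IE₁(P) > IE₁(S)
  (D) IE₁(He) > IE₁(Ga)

(C)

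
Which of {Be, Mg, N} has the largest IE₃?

Be

Consider each +2 ion: Be²⁺ is the bare [He] core; Mg²⁺ is the bare [Ne] core; N²⁺ still has 3 valence electrons.
Pulling an electron out of a noble-gas core costs far more than removing a remaining valence electron, so Mg and Be sit at the high end of IE_3.
Approximate IE_3 values (kJ/mol): Be 14849, Mg 7733, N 4578.
So the third ionization energies run N < Mg < Be.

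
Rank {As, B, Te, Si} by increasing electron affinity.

B < As < Si < Te

B is in period 2, group 13; Si is in period 3, group 14; As is in period 4, group 15; Te is in period 5, group 16.
EA tends to increase across a period and decrease down a group, though the pattern is less regular than for IE or radius.
These sit on a diagonal, where the across-period and down-group effects partly cancel.
As > B: the two effects oppose for this pair; the across-period effect wins (78 vs 27 kJ/mol).
Si > As: period and group pull opposite ways; the down-group shift dominates (134 vs 78 kJ/mol).
Te > Si: the two effects oppose for this pair; the across-period effect wins (190 vs 134 kJ/mol).
For reference (kJ/mol): B 27, Si 134, As 78, Te 190.
So from lowest to highest: B < As < Si < Te.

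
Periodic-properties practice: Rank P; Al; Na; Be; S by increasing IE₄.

The fourth ionization energy removes an electron from the +3 ion. For each element: P³⁺ still has 2 valence electrons; Al³⁺ is the bare [Ne] core; Na³⁺ is already 2 electrons into the core; Be³⁺ is already 1 electron into the core; S³⁺ still has 3 valence electrons.
Pulling an electron out of a noble-gas core costs far more than removing a remaining valence electron, so Na, Al and Be sit at the high end of IE_4.
Valence configurations: P³⁺ [Ne]3s², S³⁺ [Ne]3s²3p¹.
S³⁺ loses a lone 3p electron whereas P³⁺ must break into a filled 3s² pair, so IE_4(P) > IE_4(S) even though S has the higher nuclear charge.
Approximate IE_4 values (kJ/mol): P 4964, Al 11577, Na 9543, Be 21007, S 4556.
Overall IE_4 order: S < P < Na < Al < Be.

S, P, Na, Al, Be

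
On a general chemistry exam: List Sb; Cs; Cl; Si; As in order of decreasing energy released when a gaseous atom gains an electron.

Cl > Si > Sb > As > Cs

Si is in period 3, group 14; Cl is in period 3, group 17; As is in period 4, group 15; Sb is in period 5, group 15; Cs is in period 6, group 1.
EA tends to increase across a period and decrease down a group, though the pattern is less regular than for IE or radius.
These span different periods and groups, so the two trends combine.
As > Cs: both effects reinforce here, so As is clearly the higher of the two.
Sb > As: this pair runs against the simple trend — see the exception note.
Si > Sb: period and group pull opposite ways; the down-group shift dominates (134 vs 103 kJ/mol).
Cl > Si: Cl lies to the right of Si in period 3, so the across-period effect alone puts Cl higher.
Note the exception: Sb has a higher electron affinity than As, contrary to the simple trend — both are half-filled np³, but the pairing/repulsion penalty for the added electron shrinks as the p orbitals become larger and more diffuse down the group, and for Sb that outweighs the weaker nuclear attraction.
Tabulated electron affinity (kJ/mol): Si 134, Cl 349, As 78, Sb 103, Cs 46.
So from highest to lowest: Cl > Si > Sb > As > Cs.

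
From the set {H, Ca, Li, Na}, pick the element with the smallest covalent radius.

H

H is in period 1, group 1; Li is in period 2, group 1; Na is in period 3, group 1; Ca is in period 4, group 2.
Atomic radius shrinks across a period as nuclear charge pulls the same shell inward, and grows down a group as new shells are added.
Neither a single period nor a single group — weigh both effects.
Li > H: Li sits below H in group 1, so the down-group effect alone puts Li larger.
Na > Li: they share group 1; the group trend gives Na the larger value.
Ca > Na: the two effects oppose for this pair; the down-group effect wins (171 vs 155 pm).
Approximate values (pm): H 32, Li 133, Na 155, Ca 171.
The smallest covalent radius among these belongs to H.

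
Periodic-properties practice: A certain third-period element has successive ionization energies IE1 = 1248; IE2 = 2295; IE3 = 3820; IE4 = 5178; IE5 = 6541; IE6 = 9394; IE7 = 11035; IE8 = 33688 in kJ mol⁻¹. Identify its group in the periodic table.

Group 17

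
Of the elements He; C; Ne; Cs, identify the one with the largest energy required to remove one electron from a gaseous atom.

He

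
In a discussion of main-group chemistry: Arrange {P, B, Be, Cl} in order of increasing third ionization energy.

Consider each +2 ion: P²⁺ still has 3 valence electrons; B²⁺ still has 1 valence electron; Be²⁺ is the bare [He] core; Cl²⁺ still has 5 valence electrons.
Core electrons are held far more tightly than valence electrons, so Be tops the IE_3 order.
Valence configurations: P²⁺ [Ne]3s²3p¹, B²⁺ [He]2s¹, Cl²⁺ [Ne]3s²3p³.
The numbers (kJ/mol): P 2914, B 3660, Be 14849, Cl 3822.
Overall IE_3 order: P < B < Cl < Be.

P < B < Cl < Be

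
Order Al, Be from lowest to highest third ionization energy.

Al, Be

IE_3 is the cost of taking one more electron from the +2 cation: Al²⁺ still has 1 valence electron; Be²⁺ is the bare [He] core.
Core electrons are held far more tightly than valence electrons, so Be tops the IE_3 order.
Tabulated IE_3 (kJ/mol): Al 2745, Be 14849.
So the third ionization energies run Al < Be.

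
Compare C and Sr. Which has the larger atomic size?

C is in period 2, group 14; Sr is in period 5, group 2.
Radius decreases left→right (rising Z_eff, same n) and increases top→bottom (higher n).
Neither a single period nor a single group — weigh both effects.
Sr > C: relative to C, both the across-period and down-group shifts push Sr's atomic radius up.
Approximate values (pm): C 75, Sr 185.
So Sr has the larger atomic size (Sr > C).

Sr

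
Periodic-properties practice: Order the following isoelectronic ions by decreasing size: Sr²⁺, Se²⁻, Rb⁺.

Se²⁻ > Rb⁺ > Sr²⁺

All of these have 36 electrons, so size is governed by nuclear charge alone: the more protons, the stronger the pull on the same electron cloud, and the smaller the ion.
Nuclear charges: Sr²⁺ (Z=38), Rb⁺ (Z=37), Se²⁻ (Z=34).
Largest to smallest: Se²⁻ > Rb⁺ > Sr²⁺.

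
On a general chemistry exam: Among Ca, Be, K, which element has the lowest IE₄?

After 3 electrons have been removed, what remains? Ca³⁺ is already 1 electron into the core; Be³⁺ is already 1 electron into the core; K³⁺ is already 2 electrons into the core.
All of these are removing an electron from a noble-gas core or deeper; the smaller core (lower principal quantum number) is held far more tightly, and within a period the higher nuclear charge binds the same core more tightly.
The numbers (kJ/mol): Ca 6491, Be 21007, K 5877.
So the fourth ionization energies run K < Ca < Be.

K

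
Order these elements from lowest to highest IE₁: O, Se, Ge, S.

Ge, Se, S, O

O is in period 2, group 16; S is in period 3, group 16; Ge is in period 4, group 14; Se is in period 4, group 16.
IE₁ increases left→right with effective nuclear charge and decreases top→bottom as the valence shell moves farther out.
Here both period and group differ, so the two effects have to be weighed against each other.
Se > Ge: both are in period 4; the period trend gives Se the larger value.
S > Se: they share group 16; the group trend gives S the larger value.
O > S: they share group 16; the group trend gives O the larger value.
For reference (kJ/mol): O 1314, S 1000, Ge 762, Se 941.
So from lowest to highest: Ge < Se < S < O.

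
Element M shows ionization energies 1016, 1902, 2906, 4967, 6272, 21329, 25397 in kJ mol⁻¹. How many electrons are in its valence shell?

5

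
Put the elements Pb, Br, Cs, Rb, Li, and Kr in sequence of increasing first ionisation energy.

Cs < Rb < Li < Pb < Br < Kr

Li is in period 2, group 1; Br is in period 4, group 17; Kr is in period 4, group 18; Rb is in period 5, group 1; Cs is in period 6, group 1; Pb is in period 6, group 14.
Removing the outermost electron gets harder across a period and easier down a group.
Neither a single period nor a single group — weigh both effects.
Rb > Cs: they share group 1; the group trend gives Rb the larger value.
Li > Rb: they share group 1; the group trend gives Li the larger value.
Pb > Li: the two effects oppose for this pair; the across-period effect wins (716 vs 520 kJ/mol).
Br > Pb: relative to Pb, both the across-period and down-group shifts push Br's first ionization energy up.
Kr > Br: Kr lies to the right of Br in period 4, so the across-period effect alone puts Kr higher.
Tabulated first ionization energy (kJ/mol): Li 520, Br 1140, Kr 1351, Rb 403, Cs 376, Pb 716.
So from lowest to highest: Cs < Rb < Li < Pb < Br < Kr.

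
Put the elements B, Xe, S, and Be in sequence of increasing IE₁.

B < Be < S < Xe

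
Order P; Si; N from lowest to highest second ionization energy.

Si, P, N

IE_2 is the cost of taking one more electron from the +1 cation: P⁺ still has 4 valence electrons; Si⁺ still has 3 valence electrons; N⁺ still has 4 valence electrons.
All are still removing valence electrons, so compare the +1 ions as you would atoms: IE_2 generally rises across a period (higher Z_eff) and falls down a group (larger shell), subject to the usual subshell exceptions.
Valence configurations: P⁺ [Ne]3s²3p², Si⁺ [Ne]3s²3p¹, N⁺ [He]2s²2p².
Tabulated IE_2 (kJ/mol): P 1907, Si 1577, N 2856.
Putting it together, IE_2: Si < P < N.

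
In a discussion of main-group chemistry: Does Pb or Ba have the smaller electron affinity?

Ba is in period 6, group 2; Pb is in period 6, group 14.
Adding an electron releases more energy for atoms nearer the top right (short of the noble gases).
All lie in period 6, so electron affinity increases left to right.
So Ba has the smaller electron affinity (Ba < Pb).

Ba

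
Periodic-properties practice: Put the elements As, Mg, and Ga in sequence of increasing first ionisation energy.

Across a period the outer electron is held more tightly (higher IE₁); down a group it sits in a higher shell, more shielded, and comes off more easily.
Here both period and group differ, so the two effects have to be weighed against each other.
Mg > Ga: the two effects oppose for this pair; the down-group effect wins (738 vs 579 kJ/mol).
As > Mg: period and group pull opposite ways; the across-period shift dominates (947 vs 738 kJ/mol).
For reference (kJ/mol): Mg 738, Ga 579, As 947.
So from lowest to highest: Ga < Mg < As.

Ga, Mg, As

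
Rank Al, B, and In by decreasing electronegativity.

EN rises left→right (higher Z_eff, smaller atoms) and falls top→bottom (larger, more shielded atoms).
All are in group 13; the group trend (electronegativity increases up the group) applies, with the exception below.
Note the exception: In has a higher electronegativity than Al, contrary to the simple trend — poor shielding by filled d (and f) subshells raises the heavier element's effective nuclear charge more than the simple down-group trend predicts.
Approximate values (Pauling): B 2.04, Al 1.61, In 1.78.
So from highest to lowest: B > In > Al.

B > In > Al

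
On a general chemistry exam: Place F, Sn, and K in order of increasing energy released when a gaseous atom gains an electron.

Atoms with high Z_eff and room in the valence shell (especially the halogens) have the most exothermic electron affinities.
Neither a single period nor a single group — weigh both effects.
Sn > K: the two effects oppose for this pair; the across-period effect wins (107 vs 48 kJ/mol).
F > Sn: relative to Sn, both the across-period and down-group shifts push F's electron affinity up.
Tabulated electron affinity (kJ/mol): F 328, K 48, Sn 107.
So from lowest to highest: K < Sn < F.

K, Sn, F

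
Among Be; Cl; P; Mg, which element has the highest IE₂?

Cl

The second ionization energy removes an electron from the +1 ion. For each element: Be⁺ still has 1 valence electron; Cl⁺ still has 6 valence electrons; P⁺ still has 4 valence electrons; Mg⁺ still has 1 valence electron.
All are still removing valence electrons, so compare the +1 ions as you would atoms: IE_2 generally rises across a period (higher Z_eff) and falls down a group (larger shell), subject to the usual subshell exceptions.
Valence configurations: Be⁺ [He]2s¹, Cl⁺ [Ne]3s²3p⁴, P⁺ [Ne]3s²3p², Mg⁺ [Ne]3s¹.
The numbers (kJ/mol): Be 1757, Cl 2298, P 1907, Mg 1451.
Overall IE_2 order: Mg < Be < P < Cl.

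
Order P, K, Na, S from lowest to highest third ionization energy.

P < S < K < Na

The third ionization energy removes an electron from the +2 ion. For each element: P²⁺ still has 3 valence electrons; K²⁺ is already 1 electron into the core; Na²⁺ is already 1 electron into the core; S²⁺ still has 4 valence electrons.
Breaking into a closed-shell core is much more expensive than removing a leftover valence electron — K and Na have the largest IE_3 here.
Valence configurations: P²⁺ [Ne]3s²3p¹, S²⁺ [Ne]3s²3p².
The numbers (kJ/mol): P 2914, K 4420, Na 6910, S 3357.
So the third ionization energies run P < S < K < Na.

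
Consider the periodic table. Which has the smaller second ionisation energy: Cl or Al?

Consider each +1 ion: Cl⁺ still has 6 valence electrons; Al⁺ still has 2 valence electrons.
All are still removing valence electrons, so compare the +1 ions as you would atoms: IE_2 generally rises across a period (higher Z_eff) and falls down a group (larger shell), subject to the usual subshell exceptions.
Valence configurations: Cl⁺ [Ne]3s²3p⁴, Al⁺ [Ne]3s².
Approximate IE_2 values (kJ/mol): Cl 2298, Al 1817.
Overall IE_2 order: Al < Cl.

Al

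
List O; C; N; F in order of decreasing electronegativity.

C is in period 2, group 14; N is in period 2, group 15; O is in period 2, group 16; F is in period 2, group 17.
Electronegativity increases across a period and decreases down a group, tracking effective nuclear charge and atomic size.
All lie in period 2, so electronegativity increases left to right.
So from highest to lowest: F > O > N > C.

F, O, N, C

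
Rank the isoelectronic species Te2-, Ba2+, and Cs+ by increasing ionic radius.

All of these have 54 electrons, so size is governed by nuclear charge alone: the more protons, the stronger the pull on the same electron cloud, and the smaller the ion.
Nuclear charges: Ba2+ (Z=56), Cs+ (Z=55), Te2- (Z=52).
Smallest to largest: Ba2+ < Cs+ < Te2-.

Ba2+, Cs+, Te2-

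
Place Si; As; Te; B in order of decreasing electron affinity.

Te, Si, As, B

B is in period 2, group 13; Si is in period 3, group 14; As is in period 4, group 15; Te is in period 5, group 16.
Adding an electron releases more energy for atoms nearer the top right (short of the noble gases).
These sit on a diagonal, where the across-period and down-group effects partly cancel.
As > B: period and group pull opposite ways; the across-period shift dominates (78 vs 27 kJ/mol).
Si > As: the two effects oppose for this pair; the down-group effect wins (134 vs 78 kJ/mol).
Te > Si: the two effects oppose for this pair; the across-period effect wins (190 vs 134 kJ/mol).
Tabulated electron affinity (kJ/mol): B 27, Si 134, As 78, Te 190.
So from highest to lowest: Te > Si > As > B.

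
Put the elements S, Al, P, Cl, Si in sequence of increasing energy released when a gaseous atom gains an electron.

Al < P < Si < S < Cl

Al is in period 3, group 13; Si is in period 3, group 14; P is in period 3, group 15; S is in period 3, group 16; Cl is in period 3, group 17.
Atoms with high Z_eff and room in the valence shell (especially the halogens) have the most exothermic electron affinities.
All lie in period 3; the across-period trend (electron affinity increases left to right) applies, with the exception below.
Note the exception: Si has a higher electron affinity than P, contrary to the simple trend — adding an electron to P's half-filled 3p³ is unfavourable, so Si (3p²) has the more exothermic EA.
Approximate values (kJ/mol): Al 42, Si 134, P 72, S 200, Cl 349.
So from lowest to highest: Al < P < Si < S < Cl.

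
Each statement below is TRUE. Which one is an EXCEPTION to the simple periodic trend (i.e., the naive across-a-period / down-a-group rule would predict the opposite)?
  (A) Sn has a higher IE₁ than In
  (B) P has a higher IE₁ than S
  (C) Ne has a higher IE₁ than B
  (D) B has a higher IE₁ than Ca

(B)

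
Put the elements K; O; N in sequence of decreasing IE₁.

N > O > K

Across a period the outer electron is held more tightly (higher IE₁); down a group it sits in a higher shell, more shielded, and comes off more easily.
These span different periods and groups, so the two trends combine.
O > K: both effects reinforce here, so O is clearly the higher of the two.
N > O: this pair runs against the simple trend — see the exception note.
Note the exception: N has a higher first ionization energy than O, contrary to the simple trend — pairing an electron in O's 2p⁴ costs repulsion energy, so O ionizes more easily than half-filled N (2p³).
Tabulated first ionization energy (kJ/mol): N 1402, O 1314, K 419.
So from highest to lowest: N > O > K.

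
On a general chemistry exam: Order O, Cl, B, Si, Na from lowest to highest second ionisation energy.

Si, Cl, B, O, Na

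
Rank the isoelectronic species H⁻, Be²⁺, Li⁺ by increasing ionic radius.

Be²⁺ < Li⁺ < H⁻

All of these have 2 electrons, so size is governed by nuclear charge alone: the more protons, the stronger the pull on the same electron cloud, and the smaller the ion.
Nuclear charges: Be²⁺ (Z=4), Li⁺ (Z=3), H⁻ (Z=1).
Smallest to largest: Be²⁺ < Li⁺ < H⁻.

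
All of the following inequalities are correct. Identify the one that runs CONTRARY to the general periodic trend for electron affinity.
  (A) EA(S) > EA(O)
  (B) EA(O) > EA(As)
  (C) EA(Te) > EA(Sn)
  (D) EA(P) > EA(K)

(A)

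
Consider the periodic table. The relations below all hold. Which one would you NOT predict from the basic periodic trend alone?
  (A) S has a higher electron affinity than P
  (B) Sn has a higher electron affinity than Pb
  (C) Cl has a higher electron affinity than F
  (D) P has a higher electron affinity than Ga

The general trend: electron affinity increases across a period and decreases down a group.
(A) S (period 3, group 16) vs P (period 3, group 15): the stated order agrees with the simple trend.
(B) Sn (period 5, group 14) vs Pb (period 6, group 14): the stated order agrees with the simple trend.
(C) Cl (period 3, group 17) vs F (period 2, group 17): the stated order contradicts the simple trend.
(D) P (period 3, group 15) vs Ga (period 4, group 13): the stated order agrees with the simple trend.
The exception is (C): F's small 2p subshell makes the incoming electron feel strong e⁻–e⁻ repulsion, so Cl actually releases more energy on gaining an electron.

(C)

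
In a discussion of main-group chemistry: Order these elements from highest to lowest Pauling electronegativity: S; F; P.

F is in period 2, group 17; P is in period 3, group 15; S is in period 3, group 16.
Electronegativity increases across a period and decreases down a group, tracking effective nuclear charge and atomic size.
These span different periods and groups, so the two trends combine.
S > P: both are in period 3; the period trend gives S the larger value.
F > S: both effects reinforce here, so F is clearly the higher of the two.
Approximate values (Pauling): F 3.98, P 2.19, S 2.58.
So from highest to lowest: F > S > P.

F > S > P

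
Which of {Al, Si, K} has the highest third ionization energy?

K

IE_3 is the cost of taking one more electron from the +2 cation: Al²⁺ still has 1 valence electron; Si²⁺ still has 2 valence electrons; K²⁺ is already 1 electron into the core.
Pulling an electron out of a noble-gas core costs far more than removing a remaining valence electron, so K sits at the high end of IE_3.
Valence configurations: Al²⁺ [Ne]3s¹, Si²⁺ [Ne]3s².
Approximate IE_3 values (kJ/mol): Al 2745, Si 3232, K 4420.
Hence IE_3: Al < Si < K.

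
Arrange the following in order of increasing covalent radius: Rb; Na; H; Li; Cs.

H, Li, Na, Rb, Cs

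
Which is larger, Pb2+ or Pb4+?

Pb2+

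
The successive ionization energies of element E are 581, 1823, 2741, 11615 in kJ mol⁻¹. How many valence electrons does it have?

Look for the largest jump between consecutive ionization energies: IE4/IE3 ≈ 4.2, far larger than any earlier ratio.
That jump marks the point where a core electron is being removed. So the atom has 3 valence electrons.

3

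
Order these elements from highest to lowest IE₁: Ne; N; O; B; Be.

Ne > N > O > Be > B

Removing the outermost electron gets harder across a period and easier down a group.
All lie in period 2; the across-period trend (first ionization energy increases left to right) applies, with the exception below.
Note the exception: Be has a higher first ionization energy than B, contrary to the simple trend — removing B's lone 2p electron is easier than breaking Be's filled 2s².
Note the exception: N has a higher first ionization energy than O, contrary to the simple trend — pairing an electron in O's 2p⁴ costs repulsion energy, so O ionizes more easily than half-filled N (2p³).
Tabulated first ionization energy (kJ/mol): Be 900, B 801, N 1402, O 1314, Ne 2081.
So from highest to lowest: Ne > N > O > Be > B.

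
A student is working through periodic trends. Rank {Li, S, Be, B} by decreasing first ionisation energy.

Li is in period 2, group 1; Be is in period 2, group 2; B is in period 2, group 13; S is in period 3, group 16.
IE₁ increases left→right with effective nuclear charge and decreases top→bottom as the valence shell moves farther out.
Here both period and group differ, so the two effects have to be weighed against each other.
B > Li: B lies to the right of Li in period 2, so the across-period effect alone puts B higher.
Be > B: this pair runs against the simple trend — see the exception note.
S > Be: period and group pull opposite ways; the across-period shift dominates (1000 vs 900 kJ/mol).
Note the exception: Be has a higher first ionization energy than B, contrary to the simple trend — removing B's lone 2p electron is easier than breaking Be's filled 2s².
Approximate values (kJ/mol): Li 520, Be 900, B 801, S 1000.
So from highest to lowest: S > Be > B > Li.

S, Be, B, Li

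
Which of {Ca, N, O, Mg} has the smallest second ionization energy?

Ca

IE_2 is the cost of taking one more electron from the +1 cation: Ca⁺ still has 1 valence electron; N⁺ still has 4 valence electrons; O⁺ still has 5 valence electrons; Mg⁺ still has 1 valence electron.
All are still removing valence electrons, so compare the +1 ions as you would atoms: IE_2 generally rises across a period (higher Z_eff) and falls down a group (larger shell), subject to the usual subshell exceptions.
Valence configurations: Ca⁺ [Ar]4s¹, N⁺ [He]2s²2p², O⁺ [He]2s²2p³, Mg⁺ [Ne]3s¹.
Tabulated IE_2 (kJ/mol): Ca 1145, N 2856, O 3388, Mg 1451.
Hence IE_2: Ca < Mg < N < O.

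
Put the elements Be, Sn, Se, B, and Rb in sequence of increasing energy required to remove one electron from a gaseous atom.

First ionization energy rises across a period (greater Z_eff holds electrons more tightly) and falls down a group (valence electrons are farther from the nucleus).
These span different periods and groups, so the two trends combine.
Sn > Rb: Sn lies to the right of Rb in period 5, so the across-period effect alone puts Sn higher.
B > Sn: period and group pull opposite ways; the down-group shift dominates (801 vs 709 kJ/mol).
Be > B: this pair runs against the simple trend — see the exception note.
Se > Be: the two effects oppose for this pair; the across-period effect wins (941 vs 900 kJ/mol).
Note the exception: Be has a higher first ionization energy than B, contrary to the simple trend — removing B's lone 2p electron is easier than breaking Be's filled 2s².
For reference (kJ/mol): Be 900, B 801, Se 941, Rb 403, Sn 709.
So from lowest to highest: Rb < Sn < B < Be < Se.

Rb < Sn < B < Be < Se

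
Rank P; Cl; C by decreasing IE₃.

C, Cl, P

The third ionization energy removes an electron from the +2 ion. For each element: P²⁺ still has 3 valence electrons; Cl²⁺ still has 5 valence electrons; C²⁺ still has 2 valence electrons.
All are still removing valence electrons, so compare the +2 ions as you would atoms: IE_3 generally rises across a period (higher Z_eff) and falls down a group (larger shell), subject to the usual subshell exceptions.
Valence configurations: P²⁺ [Ne]3s²3p¹, Cl²⁺ [Ne]3s²3p³, C²⁺ [He]2s².
The numbers (kJ/mol): P 2914, Cl 3822, C 4620.
Hence IE_3: P < Cl < C.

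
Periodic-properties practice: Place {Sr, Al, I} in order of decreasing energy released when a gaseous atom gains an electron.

I > Al > Sr

Al is in period 3, group 13; Sr is in period 5, group 2; I is in period 5, group 17.
Electron affinity generally becomes more exothermic across a period toward the halogens and less exothermic down a group.
Here both period and group differ, so the two effects have to be weighed against each other.
Al > Sr: both effects reinforce here, so Al is clearly the higher of the two.
I > Al: the two effects oppose for this pair; the across-period effect wins (295 vs 42 kJ/mol).
For reference (kJ/mol): Al 42, Sr 5, I 295.
So from highest to lowest: I > Al > Sr.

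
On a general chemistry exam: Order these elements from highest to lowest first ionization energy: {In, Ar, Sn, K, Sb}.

Ar > Sb > Sn > In > K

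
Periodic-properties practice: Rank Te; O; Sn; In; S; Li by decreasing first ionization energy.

O > S > Te > Sn > In > Li

Li is in period 2, group 1; O is in period 2, group 16; S is in period 3, group 16; In is in period 5, group 13; Sn is in period 5, group 14; Te is in period 5, group 16.
IE₁ increases left→right with effective nuclear charge and decreases top→bottom as the valence shell moves farther out.
These span different periods and groups, so the two trends combine.
In > Li: the two effects oppose for this pair; the across-period effect wins (558 vs 520 kJ/mol).
Sn > In: Sn lies to the right of In in period 5, so the across-period effect alone puts Sn higher.
Te > Sn: both are in period 5; the period trend gives Te the larger value.
S > Te: S sits above Te in group 16, so the down-group effect alone puts S higher.
O > S: O sits above S in group 16, so the down-group effect alone puts O higher.
Approximate values (kJ/mol): Li 520, O 1314, S 1000, In 558, Sn 709, Te 869.
So from highest to lowest: O > S > Te > Sn > In > Li.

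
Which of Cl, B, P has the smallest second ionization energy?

P

Consider each +1 ion: Cl⁺ still has 6 valence electrons; B⁺ still has 2 valence electrons; P⁺ still has 4 valence electrons.
All are still removing valence electrons, so compare the +1 ions as you would atoms: IE_2 generally rises across a period (higher Z_eff) and falls down a group (larger shell), subject to the usual subshell exceptions.
Valence configurations: Cl⁺ [Ne]3s²3p⁴, B⁺ [He]2s², P⁺ [Ne]3s²3p².
The numbers (kJ/mol): Cl 2298, B 2427, P 1907.
So the second ionization energies run P < Cl < B.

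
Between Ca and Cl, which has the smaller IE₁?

Ca

Across a period the outer electron is held more tightly (higher IE₁); down a group it sits in a higher shell, more shielded, and comes off more easily.
These span different periods and groups, so the two trends combine.
Cl > Ca: relative to Ca, both the across-period and down-group shifts push Cl's first ionization energy up.
Approximate values (kJ/mol): Cl 1251, Ca 590.
So Ca has the smaller IE₁ (Ca < Cl).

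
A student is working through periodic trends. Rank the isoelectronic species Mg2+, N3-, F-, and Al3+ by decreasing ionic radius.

N3- > F- > Mg2+ > Al3+

All of these have 10 electrons, so size is governed by nuclear charge alone: the more protons, the stronger the pull on the same electron cloud, and the smaller the ion.
Nuclear charges: Al3+ (Z=13), Mg2+ (Z=12), F- (Z=9), N3- (Z=7).
Largest to smallest: N3- > F- > Mg2+ > Al3+.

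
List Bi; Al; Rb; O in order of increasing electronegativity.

O is in period 2, group 16; Al is in period 3, group 13; Rb is in period 5, group 1; Bi is in period 6, group 15.
Electronegativity increases across a period and decreases down a group, tracking effective nuclear charge and atomic size.
These span different periods and groups, so the two trends combine.
Al > Rb: relative to Rb, both the across-period and down-group shifts push Al's electronegativity up.
Bi > Al: period and group pull opposite ways; the across-period shift dominates (2.02 vs 1.61).
O > Bi: both effects reinforce here, so O is clearly the higher of the two.
For reference (Pauling): O 3.44, Al 1.61, Rb 0.82, Bi 2.02.
So from lowest to highest: Rb < Al < Bi < O.

Rb, Al, Bi, O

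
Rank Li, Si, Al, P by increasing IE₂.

Si < Al < P < Li

The second ionization energy removes an electron from the +1 ion. For each element: Li⁺ is the bare [He] core; Si⁺ still has 3 valence electrons; Al⁺ still has 2 valence electrons; P⁺ still has 4 valence electrons.
Breaking into a closed-shell core is much more expensive than removing a leftover valence electron — Li has the largest IE_2 here.
Valence configurations: Si⁺ [Ne]3s²3p¹, Al⁺ [Ne]3s², P⁺ [Ne]3s²3p².
Si⁺ loses a lone 3p electron whereas Al⁺ must break into a filled 3s² pair, so IE_2(Al) > IE_2(Si) even though Si has the higher nuclear charge.
The numbers (kJ/mol): Li 7298, Si 1577, Al 1817, P 1907.
Overall IE_2 order: Si < Al < P < Li.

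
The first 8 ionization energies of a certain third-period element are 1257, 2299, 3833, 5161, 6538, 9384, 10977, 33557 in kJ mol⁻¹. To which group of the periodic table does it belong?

Look for the largest jump between consecutive ionization energies: IE8/IE7 ≈ 3.1, far larger than any earlier ratio.
That jump marks the point where a core electron is being removed. So the atom has 7 valence electrons.
A main-group element with 7 valence electrons is in group 17.

Group 17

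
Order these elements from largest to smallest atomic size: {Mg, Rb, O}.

Atomic radius shrinks across a period as nuclear charge pulls the same shell inward, and grows down a group as new shells are added.
Neither a single period nor a single group — weigh both effects.
Mg > O: both effects reinforce here, so Mg is clearly the larger of the two.
Rb > Mg: relative to Mg, both the across-period and down-group shifts push Rb's atomic radius up.
Tabulated atomic radius (pm): O 63, Mg 139, Rb 210.
So from largest to smallest: Rb > Mg > O.

Rb > Mg > O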